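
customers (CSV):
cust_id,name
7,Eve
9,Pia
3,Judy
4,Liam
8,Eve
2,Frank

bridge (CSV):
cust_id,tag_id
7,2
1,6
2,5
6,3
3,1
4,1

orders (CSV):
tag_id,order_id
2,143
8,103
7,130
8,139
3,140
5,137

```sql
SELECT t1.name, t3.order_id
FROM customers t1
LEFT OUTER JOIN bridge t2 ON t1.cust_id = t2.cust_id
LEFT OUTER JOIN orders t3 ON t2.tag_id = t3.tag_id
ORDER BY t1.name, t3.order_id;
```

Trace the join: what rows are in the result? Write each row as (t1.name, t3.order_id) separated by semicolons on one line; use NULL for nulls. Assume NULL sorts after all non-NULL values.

Step 1 — t1 LEFT JOIN t2 on cust_id → 6 row(s).
Then LEFT JOIN `orders t3` on tag_id: each of those 6 rows is kept; rows whose t2.tag_id has no match in t3 get NULL for t3's columns.

(Eve, 143); (Eve, NULL); (Frank, 137); (Judy, NULL); (Liam, NULL); (Pia, NULL)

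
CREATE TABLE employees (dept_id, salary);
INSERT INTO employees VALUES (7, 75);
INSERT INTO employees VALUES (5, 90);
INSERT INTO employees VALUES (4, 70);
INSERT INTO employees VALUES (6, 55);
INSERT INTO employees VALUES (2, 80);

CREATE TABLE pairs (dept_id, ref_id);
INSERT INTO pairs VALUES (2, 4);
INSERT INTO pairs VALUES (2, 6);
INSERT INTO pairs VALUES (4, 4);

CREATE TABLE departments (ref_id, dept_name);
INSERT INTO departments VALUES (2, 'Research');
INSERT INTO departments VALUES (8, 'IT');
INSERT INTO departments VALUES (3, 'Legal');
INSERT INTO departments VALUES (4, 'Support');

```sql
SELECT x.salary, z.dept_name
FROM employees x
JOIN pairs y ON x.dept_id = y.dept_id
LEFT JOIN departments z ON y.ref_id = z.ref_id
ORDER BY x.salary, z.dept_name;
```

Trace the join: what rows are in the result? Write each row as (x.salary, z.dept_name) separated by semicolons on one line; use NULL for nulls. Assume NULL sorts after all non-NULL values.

(70, Support); (80, Support); (80, NULL)

Step 1 — x INNER JOIN y on dept_id → 3 row(s).
Then LEFT JOIN `departments z` on ref_id: each of those 3 rows is kept; rows whose y.ref_id has no match in z get NULL for z's columns.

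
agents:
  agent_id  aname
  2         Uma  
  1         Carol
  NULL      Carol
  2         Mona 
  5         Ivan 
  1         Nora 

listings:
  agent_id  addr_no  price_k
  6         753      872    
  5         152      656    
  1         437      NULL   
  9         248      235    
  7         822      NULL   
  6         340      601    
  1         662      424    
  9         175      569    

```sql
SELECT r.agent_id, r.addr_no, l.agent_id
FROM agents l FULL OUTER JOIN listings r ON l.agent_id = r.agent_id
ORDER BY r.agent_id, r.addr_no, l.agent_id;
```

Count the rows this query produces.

13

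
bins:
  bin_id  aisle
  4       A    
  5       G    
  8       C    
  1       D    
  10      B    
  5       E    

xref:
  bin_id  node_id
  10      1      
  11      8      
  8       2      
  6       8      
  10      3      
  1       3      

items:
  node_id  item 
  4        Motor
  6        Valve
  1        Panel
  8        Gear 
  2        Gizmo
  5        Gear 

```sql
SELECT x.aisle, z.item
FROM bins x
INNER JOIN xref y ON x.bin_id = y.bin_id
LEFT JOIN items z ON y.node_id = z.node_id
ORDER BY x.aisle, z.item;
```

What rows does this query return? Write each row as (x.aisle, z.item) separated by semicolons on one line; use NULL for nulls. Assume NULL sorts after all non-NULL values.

(B, Panel); (B, NULL); (C, Gizmo); (D, NULL)

Step 1 — x INNER JOIN y on bin_id → 4 row(s).
Then LEFT JOIN `items z` on node_id: each of those 4 rows is kept; rows whose y.node_id has no match in z get NULL for z's columns.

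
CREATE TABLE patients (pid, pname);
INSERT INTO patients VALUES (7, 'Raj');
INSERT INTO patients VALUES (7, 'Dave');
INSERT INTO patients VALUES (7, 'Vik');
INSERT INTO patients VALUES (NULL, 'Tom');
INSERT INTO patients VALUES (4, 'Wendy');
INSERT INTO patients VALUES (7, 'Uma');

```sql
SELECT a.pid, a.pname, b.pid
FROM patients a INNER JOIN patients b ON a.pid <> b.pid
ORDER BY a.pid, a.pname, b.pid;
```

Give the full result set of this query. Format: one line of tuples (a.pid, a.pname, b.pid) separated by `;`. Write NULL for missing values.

(4, Wendy, 7); (4, Wendy, 7); (4, Wendy, 7); (4, Wendy, 7); (7, Dave, 4); (7, Raj, 4); (7, Uma, 4); (7, Vik, 4)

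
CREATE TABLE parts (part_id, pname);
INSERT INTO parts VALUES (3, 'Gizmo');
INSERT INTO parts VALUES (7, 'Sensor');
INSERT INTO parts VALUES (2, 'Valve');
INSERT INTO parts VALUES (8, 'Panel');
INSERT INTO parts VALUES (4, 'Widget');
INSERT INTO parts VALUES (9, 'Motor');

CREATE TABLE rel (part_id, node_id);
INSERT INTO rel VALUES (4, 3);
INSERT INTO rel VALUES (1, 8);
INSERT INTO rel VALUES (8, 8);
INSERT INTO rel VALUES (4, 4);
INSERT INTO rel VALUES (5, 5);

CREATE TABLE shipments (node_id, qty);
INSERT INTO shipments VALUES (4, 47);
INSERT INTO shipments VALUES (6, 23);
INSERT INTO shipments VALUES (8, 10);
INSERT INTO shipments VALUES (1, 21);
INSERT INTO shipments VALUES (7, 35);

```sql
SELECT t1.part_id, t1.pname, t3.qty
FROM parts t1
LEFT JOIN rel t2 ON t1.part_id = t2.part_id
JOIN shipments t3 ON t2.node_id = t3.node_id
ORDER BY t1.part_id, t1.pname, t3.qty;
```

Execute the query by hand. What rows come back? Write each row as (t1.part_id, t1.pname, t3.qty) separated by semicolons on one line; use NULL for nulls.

(4, Widget, 47); (8, Panel, 10)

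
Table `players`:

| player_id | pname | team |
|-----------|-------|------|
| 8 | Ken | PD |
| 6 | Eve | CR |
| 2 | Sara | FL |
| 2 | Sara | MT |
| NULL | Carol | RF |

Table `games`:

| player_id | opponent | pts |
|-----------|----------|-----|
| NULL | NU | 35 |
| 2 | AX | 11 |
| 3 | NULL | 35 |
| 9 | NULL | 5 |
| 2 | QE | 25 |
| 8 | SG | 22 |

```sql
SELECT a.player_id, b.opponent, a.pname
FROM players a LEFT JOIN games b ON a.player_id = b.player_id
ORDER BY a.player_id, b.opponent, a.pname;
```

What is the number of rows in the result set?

7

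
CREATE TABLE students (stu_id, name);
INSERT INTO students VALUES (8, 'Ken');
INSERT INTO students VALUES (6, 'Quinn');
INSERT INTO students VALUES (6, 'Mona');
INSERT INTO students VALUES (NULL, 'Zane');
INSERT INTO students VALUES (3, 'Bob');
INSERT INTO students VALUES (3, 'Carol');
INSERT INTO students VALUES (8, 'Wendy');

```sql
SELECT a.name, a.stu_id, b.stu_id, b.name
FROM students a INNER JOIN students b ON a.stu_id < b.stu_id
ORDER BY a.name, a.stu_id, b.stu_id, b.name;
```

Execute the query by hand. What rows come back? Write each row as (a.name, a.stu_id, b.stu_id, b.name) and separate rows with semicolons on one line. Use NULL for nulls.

INNER JOIN keeps only pairs where the ON condition holds.
Matching on a.stu_id < b.stu_id. A NULL in a compared column never satisfies the condition.
Matched pairs: 12.

(Bob, 3, 6, Mona); (Bob, 3, 6, Quinn); (Bob, 3, 8, Ken); (Bob, 3, 8, Wendy); (Carol, 3, 6, Mona); (Carol, 3, 6, Quinn); (Carol, 3, 8, Ken); (Carol, 3, 8, Wendy); (Mona, 6, 8, Ken); (Mona, 6, 8, Wendy); (Quinn, 6, 8, Ken); (Quinn, 6, 8, Wendy)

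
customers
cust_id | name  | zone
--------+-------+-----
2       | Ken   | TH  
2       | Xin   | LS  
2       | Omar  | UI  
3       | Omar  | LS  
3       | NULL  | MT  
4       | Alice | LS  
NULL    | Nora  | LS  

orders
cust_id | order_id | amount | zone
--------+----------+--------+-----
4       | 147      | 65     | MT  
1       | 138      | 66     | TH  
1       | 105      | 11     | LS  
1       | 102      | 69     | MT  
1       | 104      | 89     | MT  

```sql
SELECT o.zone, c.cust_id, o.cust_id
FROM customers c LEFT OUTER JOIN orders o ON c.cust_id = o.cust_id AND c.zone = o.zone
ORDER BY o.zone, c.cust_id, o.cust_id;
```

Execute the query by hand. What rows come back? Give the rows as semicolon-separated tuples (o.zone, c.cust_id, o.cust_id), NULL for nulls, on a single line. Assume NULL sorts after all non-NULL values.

LEFT JOIN keeps every row from `customers`; unmatched rows get NULL for `orders`'s columns.
Matching on c.cust_id = o.cust_id AND c.zone = o.zone. A NULL in a compared column never satisfies the condition.
Matched pairs: 0; unmatched c rows kept: 7.

(NULL, 2, NULL); (NULL, 2, NULL); (NULL, 2, NULL); (NULL, 3, NULL); (NULL, 3, NULL); (NULL, 4, NULL); (NULL, NULL, NULL)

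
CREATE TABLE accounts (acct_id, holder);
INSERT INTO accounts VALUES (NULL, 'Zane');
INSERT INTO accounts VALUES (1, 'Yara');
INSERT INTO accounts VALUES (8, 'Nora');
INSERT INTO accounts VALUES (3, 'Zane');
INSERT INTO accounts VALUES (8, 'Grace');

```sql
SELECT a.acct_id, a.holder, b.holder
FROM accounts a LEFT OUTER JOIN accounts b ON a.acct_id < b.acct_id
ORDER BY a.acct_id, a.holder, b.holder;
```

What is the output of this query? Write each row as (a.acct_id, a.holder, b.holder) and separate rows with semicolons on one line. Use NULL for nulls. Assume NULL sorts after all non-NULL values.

(1, Yara, Grace); (1, Yara, Nora); (1, Yara, Zane); (3, Zane, Grace); (3, Zane, Nora); (8, Grace, NULL); (8, Nora, NULL); (NULL, Zane, NULL)

LEFT JOIN keeps every row from `accounts a`; unmatched rows get NULL for `accounts b`'s columns.
Matching on a.acct_id < b.acct_id. A NULL in a compared column never satisfies the condition.
- a[0] acct_id=NULL → no match; kept with NULLs on the b side.
- a[1] acct_id=1 → 3 match(es) in b → 3 row(s).
- a[2] acct_id=8 → no match; kept with NULLs on the b side.
- a[3] acct_id=3 → 2 match(es) in b → 2 row(s).
- a[4] acct_id=8 → no match; kept with NULLs on the b side.
After projecting and ordering:
a.acct_id | a.holder | b.holder
1 | Yara | Grace
1 | Yara | Nora
1 | Yara | Zane
3 | Zane | Grace
3 | Zane | Nora
8 | Grace | NULL
8 | Nora | NULL
NULL | Zane | NULL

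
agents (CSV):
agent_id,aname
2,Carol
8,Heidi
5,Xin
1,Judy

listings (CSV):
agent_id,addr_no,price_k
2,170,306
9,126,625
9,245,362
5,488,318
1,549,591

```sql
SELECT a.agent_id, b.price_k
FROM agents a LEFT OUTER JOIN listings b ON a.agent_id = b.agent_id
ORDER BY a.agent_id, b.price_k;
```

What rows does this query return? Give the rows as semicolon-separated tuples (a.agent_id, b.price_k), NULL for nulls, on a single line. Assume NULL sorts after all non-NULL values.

(1, 591); (2, 306); (5, 318); (8, NULL)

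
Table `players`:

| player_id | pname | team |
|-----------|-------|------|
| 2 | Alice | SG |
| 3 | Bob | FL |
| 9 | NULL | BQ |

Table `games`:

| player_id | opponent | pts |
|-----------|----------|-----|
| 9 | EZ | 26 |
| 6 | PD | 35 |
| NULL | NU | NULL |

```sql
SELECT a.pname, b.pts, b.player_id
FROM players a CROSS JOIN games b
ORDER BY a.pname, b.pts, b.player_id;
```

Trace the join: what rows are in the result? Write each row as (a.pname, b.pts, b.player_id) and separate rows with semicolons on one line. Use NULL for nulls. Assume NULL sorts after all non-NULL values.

CROSS JOIN pairs every row of `players` with every row of `games`: 3 × 3 = 9 rows.

(Alice, 26, 9); (Alice, 35, 6); (Alice, NULL, NULL); (Bob, 26, 9); (Bob, 35, 6); (Bob, NULL, NULL); (NULL, 26, 9); (NULL, 35, 6); (NULL, NULL, NULL)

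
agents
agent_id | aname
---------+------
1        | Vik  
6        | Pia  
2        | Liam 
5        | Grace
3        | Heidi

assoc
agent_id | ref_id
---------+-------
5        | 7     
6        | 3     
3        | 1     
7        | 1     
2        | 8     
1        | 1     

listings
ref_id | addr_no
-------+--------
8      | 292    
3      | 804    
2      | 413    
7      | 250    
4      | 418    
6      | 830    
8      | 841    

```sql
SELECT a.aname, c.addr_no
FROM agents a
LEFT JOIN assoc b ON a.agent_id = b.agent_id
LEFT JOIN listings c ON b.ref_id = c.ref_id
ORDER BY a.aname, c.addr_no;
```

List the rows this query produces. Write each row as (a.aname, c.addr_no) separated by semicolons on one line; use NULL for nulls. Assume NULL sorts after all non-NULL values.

Step 1 — a LEFT JOIN b on agent_id → 5 row(s).
Then LEFT JOIN `listings c` on ref_id: each of those 5 rows is kept; rows whose b.ref_id has no match in c get NULL for c's columns.

(Grace, 250); (Heidi, NULL); (Liam, 292); (Liam, 841); (Pia, 804); (Vik, NULL)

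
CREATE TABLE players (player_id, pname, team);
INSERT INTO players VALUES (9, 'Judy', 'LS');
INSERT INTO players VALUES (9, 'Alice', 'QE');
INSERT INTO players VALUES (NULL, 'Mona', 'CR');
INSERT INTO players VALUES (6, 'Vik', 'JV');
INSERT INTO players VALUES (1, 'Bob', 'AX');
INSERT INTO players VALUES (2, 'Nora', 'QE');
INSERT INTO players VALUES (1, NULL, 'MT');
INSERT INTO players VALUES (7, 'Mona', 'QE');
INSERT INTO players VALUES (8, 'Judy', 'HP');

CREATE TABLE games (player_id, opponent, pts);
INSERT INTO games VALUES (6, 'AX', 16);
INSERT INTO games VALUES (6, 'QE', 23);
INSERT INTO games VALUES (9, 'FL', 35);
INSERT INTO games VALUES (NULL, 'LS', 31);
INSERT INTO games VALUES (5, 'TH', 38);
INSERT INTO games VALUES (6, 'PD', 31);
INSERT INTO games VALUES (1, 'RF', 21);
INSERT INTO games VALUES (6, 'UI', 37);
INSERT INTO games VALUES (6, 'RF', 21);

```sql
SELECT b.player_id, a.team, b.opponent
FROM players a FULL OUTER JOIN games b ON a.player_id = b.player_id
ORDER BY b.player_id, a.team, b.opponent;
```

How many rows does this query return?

15

FULL OUTER JOIN keeps every row from both sides; unmatched rows get NULL for the other side's columns.
Matching on a.player_id = b.player_id. A NULL in a compared column never satisfies the condition.
- a row (player_id=9): matches 1 b row(s) → 1 output row(s).
- a row (player_id=9): matches 1 b row(s) → 1 output row(s).
- a row (player_id=NULL): no match → kept, b columns NULL.
- a row (player_id=6): matches 5 b row(s) → 5 output row(s).
- a row (player_id=1): matches 1 b row(s) → 1 output row(s).
- a row (player_id=2): no match → kept, b columns NULL.
- a row (player_id=1): matches 1 b row(s) → 1 output row(s).
- a row (player_id=7): no match → kept, b columns NULL.
- a row (player_id=8): no match → kept, b columns NULL.
- 2 b row(s) had no a match → kept, a columns NULL.
Total: 9 matched + 6 padded = 15 rows.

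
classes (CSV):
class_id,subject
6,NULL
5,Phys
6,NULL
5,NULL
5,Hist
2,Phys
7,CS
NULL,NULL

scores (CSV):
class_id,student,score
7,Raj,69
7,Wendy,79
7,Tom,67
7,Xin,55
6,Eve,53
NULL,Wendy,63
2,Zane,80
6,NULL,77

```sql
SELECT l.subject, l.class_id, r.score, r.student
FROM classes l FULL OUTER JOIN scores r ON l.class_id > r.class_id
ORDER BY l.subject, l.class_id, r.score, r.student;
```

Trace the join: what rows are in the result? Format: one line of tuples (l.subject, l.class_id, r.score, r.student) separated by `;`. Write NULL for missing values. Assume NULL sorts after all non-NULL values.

FULL OUTER JOIN keeps every row from both sides; unmatched rows get NULL for the other side's columns.
Matching on l.class_id > r.class_id. A NULL in a compared column never satisfies the condition.
- class_id=6: 1 matching r row(s), so 1 row(s) emitted.
- class_id=5: 1 matching r row(s), so 1 row(s) emitted.
- class_id=6: 1 matching r row(s), so 1 row(s) emitted.
- class_id=5: 1 matching r row(s), so 1 row(s) emitted.
- class_id=5: 1 matching r row(s), so 1 row(s) emitted.
- class_id=2: no r row matches, row kept with r columns NULL.
- class_id=7: 3 matching r row(s), so 3 row(s) emitted.
- class_id=NULL: no r row matches, row kept with r columns NULL.
- 5 row(s) from r found no l partner → padded with NULL.

(CS, 7, 53, Eve); (CS, 7, 77, NULL); (CS, 7, 80, Zane); (Hist, 5, 80, Zane); (Phys, 2, NULL, NULL); (Phys, 5, 80, Zane); (NULL, 5, 80, Zane); (NULL, 6, 80, Zane); (NULL, 6, 80, Zane); (NULL, NULL, 55, Xin); (NULL, NULL, 63, Wendy); (NULL, NULL, 67, Tom); (NULL, NULL, 69, Raj); (NULL, NULL, 79, Wendy); (NULL, NULL, NULL, NULL)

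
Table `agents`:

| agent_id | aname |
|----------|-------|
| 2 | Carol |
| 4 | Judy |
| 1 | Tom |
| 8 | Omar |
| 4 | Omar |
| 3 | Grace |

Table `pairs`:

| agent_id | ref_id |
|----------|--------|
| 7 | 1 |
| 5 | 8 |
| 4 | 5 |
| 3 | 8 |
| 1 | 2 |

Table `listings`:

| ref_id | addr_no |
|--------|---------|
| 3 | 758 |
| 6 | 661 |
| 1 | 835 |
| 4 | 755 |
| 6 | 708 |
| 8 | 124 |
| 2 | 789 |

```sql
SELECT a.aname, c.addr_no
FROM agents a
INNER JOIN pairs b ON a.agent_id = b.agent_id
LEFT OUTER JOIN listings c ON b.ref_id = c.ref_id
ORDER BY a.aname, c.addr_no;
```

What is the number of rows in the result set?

Joins associate left-to-right: agents INNER JOIN pairs on agent_id gives 4 intermediate row(s).
Then LEFT JOIN `listings c` on ref_id: each of those 4 rows is kept; rows whose b.ref_id has no match in c get NULL for c's columns.
Result: 4 row(s).

4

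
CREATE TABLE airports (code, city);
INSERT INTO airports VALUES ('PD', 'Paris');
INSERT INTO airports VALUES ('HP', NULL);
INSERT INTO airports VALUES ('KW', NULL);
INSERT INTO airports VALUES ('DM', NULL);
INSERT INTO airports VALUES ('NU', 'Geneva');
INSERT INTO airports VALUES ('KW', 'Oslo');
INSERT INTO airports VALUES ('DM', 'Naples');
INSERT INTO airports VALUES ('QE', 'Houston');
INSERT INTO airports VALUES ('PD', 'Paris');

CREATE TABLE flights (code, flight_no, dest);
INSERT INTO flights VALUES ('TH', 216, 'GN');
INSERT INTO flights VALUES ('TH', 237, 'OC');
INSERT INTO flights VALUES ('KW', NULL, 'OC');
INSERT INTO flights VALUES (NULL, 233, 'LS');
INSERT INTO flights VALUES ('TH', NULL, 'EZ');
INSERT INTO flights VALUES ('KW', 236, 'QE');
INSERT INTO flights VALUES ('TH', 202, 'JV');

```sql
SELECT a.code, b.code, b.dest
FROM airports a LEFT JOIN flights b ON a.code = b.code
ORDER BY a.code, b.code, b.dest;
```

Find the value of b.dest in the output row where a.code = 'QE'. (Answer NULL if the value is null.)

LEFT JOIN keeps every row from `airports`; unmatched rows get NULL for `flights`'s columns.
Matching on a.code = b.code. A NULL in a compared column never satisfies the condition.
- a (code=PD) has no partner → padded with NULL.
- a (code=HP) has no partner → padded with NULL.
- a (code=KW) pairs with 2 row(s) of b.
- a (code=DM) has no partner → padded with NULL.
- a (code=NU) has no partner → padded with NULL.
- a (code=KW) pairs with 2 row(s) of b.
- a (code=DM) has no partner → padded with NULL.
- a (code=QE) has no partner → padded with NULL.
- a (code=PD) has no partner → padded with NULL.

NULL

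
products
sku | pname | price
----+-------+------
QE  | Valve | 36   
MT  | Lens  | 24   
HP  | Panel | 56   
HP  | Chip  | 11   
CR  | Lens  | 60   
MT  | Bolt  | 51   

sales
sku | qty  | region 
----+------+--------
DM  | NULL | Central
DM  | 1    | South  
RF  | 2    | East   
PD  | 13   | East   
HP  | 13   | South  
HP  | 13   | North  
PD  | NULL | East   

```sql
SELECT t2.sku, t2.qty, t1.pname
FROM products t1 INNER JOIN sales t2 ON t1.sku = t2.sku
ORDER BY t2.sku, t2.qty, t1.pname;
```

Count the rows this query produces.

4

INNER JOIN keeps only pairs where the ON condition holds.
Matching on t1.sku = t2.sku.
Matched pairs: 4.
Total: 4 rows.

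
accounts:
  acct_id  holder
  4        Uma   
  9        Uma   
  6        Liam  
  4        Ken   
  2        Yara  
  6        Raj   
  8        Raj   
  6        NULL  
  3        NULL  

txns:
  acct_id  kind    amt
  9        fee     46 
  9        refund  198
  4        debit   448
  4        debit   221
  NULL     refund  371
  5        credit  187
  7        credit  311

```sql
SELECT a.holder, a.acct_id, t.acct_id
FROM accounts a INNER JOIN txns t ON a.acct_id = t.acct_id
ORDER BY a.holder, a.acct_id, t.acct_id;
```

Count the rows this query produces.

INNER JOIN keeps only pairs where the ON condition holds.
Matching on a.acct_id = t.acct_id. A NULL in a compared column never satisfies the condition.
Matched pairs: 6.
Total: 6 rows.

6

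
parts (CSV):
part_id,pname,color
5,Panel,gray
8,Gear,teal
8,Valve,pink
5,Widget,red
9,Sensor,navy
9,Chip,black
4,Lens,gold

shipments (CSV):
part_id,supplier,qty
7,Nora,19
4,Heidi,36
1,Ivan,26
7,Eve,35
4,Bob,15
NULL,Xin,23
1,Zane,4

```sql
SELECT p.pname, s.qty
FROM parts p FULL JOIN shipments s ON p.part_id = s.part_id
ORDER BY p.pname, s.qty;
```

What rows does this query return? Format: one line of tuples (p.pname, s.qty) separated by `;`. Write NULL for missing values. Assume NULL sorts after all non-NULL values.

(Chip, NULL); (Gear, NULL); (Lens, 15); (Lens, 36); (Panel, NULL); (Sensor, NULL); (Valve, NULL); (Widget, NULL); (NULL, 4); (NULL, 19); (NULL, 23); (NULL, 26); (NULL, 35)

FULL OUTER JOIN keeps every row from both sides; unmatched rows get NULL for the other side's columns.
Matching on p.part_id = s.part_id. A NULL in a compared column never satisfies the condition.
Matched pairs: 2; unmatched p rows kept: 6; unmatched s rows kept: 5.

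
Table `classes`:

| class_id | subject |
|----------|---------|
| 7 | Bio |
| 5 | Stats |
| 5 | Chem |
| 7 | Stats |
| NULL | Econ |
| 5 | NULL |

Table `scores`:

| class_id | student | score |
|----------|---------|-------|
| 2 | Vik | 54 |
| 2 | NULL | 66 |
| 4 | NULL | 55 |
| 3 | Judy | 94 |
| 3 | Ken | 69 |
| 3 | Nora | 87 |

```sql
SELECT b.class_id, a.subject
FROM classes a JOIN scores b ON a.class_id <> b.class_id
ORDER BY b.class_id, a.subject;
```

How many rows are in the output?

30

INNER JOIN keeps only pairs where the ON condition holds.
Matching on a.class_id <> b.class_id. A NULL in a compared column never satisfies the condition.
- a row (class_id=7): matches 6 b row(s) → 6 output row(s).
- a row (class_id=5): matches 6 b row(s) → 6 output row(s).
- a row (class_id=5): matches 6 b row(s) → 6 output row(s).
- a row (class_id=7): matches 6 b row(s) → 6 output row(s).
- a row (class_id=NULL): no match → dropped.
- a row (class_id=5): matches 6 b row(s) → 6 output row(s).
Total: 30 rows.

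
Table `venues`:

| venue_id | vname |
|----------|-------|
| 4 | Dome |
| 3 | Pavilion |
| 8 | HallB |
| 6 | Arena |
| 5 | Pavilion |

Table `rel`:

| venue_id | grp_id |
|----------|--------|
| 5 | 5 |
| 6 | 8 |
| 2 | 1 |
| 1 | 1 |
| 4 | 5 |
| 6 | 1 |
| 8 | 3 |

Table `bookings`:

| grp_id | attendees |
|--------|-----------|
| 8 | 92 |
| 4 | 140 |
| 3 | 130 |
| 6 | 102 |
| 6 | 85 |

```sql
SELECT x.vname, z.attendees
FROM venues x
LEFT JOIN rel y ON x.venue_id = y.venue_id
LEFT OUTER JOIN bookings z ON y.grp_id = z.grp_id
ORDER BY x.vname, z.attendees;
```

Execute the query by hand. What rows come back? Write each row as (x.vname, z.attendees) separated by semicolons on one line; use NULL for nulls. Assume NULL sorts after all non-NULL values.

(Arena, 92); (Arena, NULL); (Dome, NULL); (HallB, 130); (Pavilion, NULL); (Pavilion, NULL)

Step 1 — x LEFT JOIN y on venue_id → 6 row(s).
Then LEFT JOIN `bookings z` on grp_id: each of those 6 rows is kept; rows whose y.grp_id has no match in z get NULL for z's columns.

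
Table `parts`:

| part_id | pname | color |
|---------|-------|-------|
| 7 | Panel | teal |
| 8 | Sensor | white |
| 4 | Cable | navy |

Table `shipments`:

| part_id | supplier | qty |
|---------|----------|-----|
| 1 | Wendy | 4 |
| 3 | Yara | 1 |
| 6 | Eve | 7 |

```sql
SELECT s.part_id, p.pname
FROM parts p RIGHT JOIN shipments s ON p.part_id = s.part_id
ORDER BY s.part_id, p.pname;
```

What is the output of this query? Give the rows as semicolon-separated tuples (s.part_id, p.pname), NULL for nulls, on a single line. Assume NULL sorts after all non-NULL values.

RIGHT JOIN keeps every row from `shipments`; unmatched rows get NULL for `parts`'s columns.
Matching on p.part_id = s.part_id.
- p[0] part_id=7 → no match.
- p[1] part_id=8 → no match.
- p[2] part_id=4 → no match.
- plus 3 unmatched s row(s), each kept with NULL p columns.
After projecting and ordering:
s.part_id | p.pname
1 | NULL
3 | NULL
6 | NULL

(1, NULL); (3, NULL); (6, NULL)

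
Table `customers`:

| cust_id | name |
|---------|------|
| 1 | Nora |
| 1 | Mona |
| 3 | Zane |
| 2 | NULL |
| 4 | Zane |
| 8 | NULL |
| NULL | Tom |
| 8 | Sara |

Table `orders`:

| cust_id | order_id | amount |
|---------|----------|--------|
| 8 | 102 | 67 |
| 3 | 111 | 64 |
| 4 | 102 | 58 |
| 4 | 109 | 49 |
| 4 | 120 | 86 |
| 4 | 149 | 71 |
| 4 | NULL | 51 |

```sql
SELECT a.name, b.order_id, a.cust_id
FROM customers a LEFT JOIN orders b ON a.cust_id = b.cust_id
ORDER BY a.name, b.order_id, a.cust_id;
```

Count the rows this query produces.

12

LEFT JOIN keeps every row from `customers`; unmatched rows get NULL for `orders`'s columns.
Matching on a.cust_id = b.cust_id. A NULL in a compared column never satisfies the condition.
- cust_id=1: no b row matches, row kept with b columns NULL.
- cust_id=1: no b row matches, row kept with b columns NULL.
- cust_id=3: 1 matching b row(s), so 1 row(s) emitted.
- cust_id=2: no b row matches, row kept with b columns NULL.
- cust_id=4: 5 matching b row(s), so 5 row(s) emitted.
- cust_id=8: 1 matching b row(s), so 1 row(s) emitted.
- cust_id=NULL: no b row matches, row kept with b columns NULL.
- cust_id=8: 1 matching b row(s), so 1 row(s) emitted.
Total: 8 matched + 4 padded = 12 rows.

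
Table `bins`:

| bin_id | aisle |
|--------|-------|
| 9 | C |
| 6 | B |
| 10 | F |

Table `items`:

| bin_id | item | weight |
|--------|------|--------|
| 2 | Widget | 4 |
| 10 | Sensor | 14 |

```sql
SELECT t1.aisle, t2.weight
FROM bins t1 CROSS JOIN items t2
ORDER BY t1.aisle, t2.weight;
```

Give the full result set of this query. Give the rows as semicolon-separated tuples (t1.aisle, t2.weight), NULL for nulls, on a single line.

CROSS JOIN pairs every row of `bins` with every row of `items`: 3 × 2 = 6 rows.

(B, 4); (B, 14); (C, 4); (C, 14); (F, 4); (F, 14)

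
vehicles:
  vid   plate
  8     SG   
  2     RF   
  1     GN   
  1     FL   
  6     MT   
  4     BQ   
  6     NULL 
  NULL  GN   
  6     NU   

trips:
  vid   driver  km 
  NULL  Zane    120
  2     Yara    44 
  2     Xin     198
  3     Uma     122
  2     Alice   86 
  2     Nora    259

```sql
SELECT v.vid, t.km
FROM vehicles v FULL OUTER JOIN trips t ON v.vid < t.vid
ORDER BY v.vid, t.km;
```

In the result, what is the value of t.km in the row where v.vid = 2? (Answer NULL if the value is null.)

122

FULL OUTER JOIN keeps every row from both sides; unmatched rows get NULL for the other side's columns.
Matching on v.vid < t.vid. A NULL in a compared column never satisfies the condition.
- v[0] vid=8 → no match; kept with NULLs on the t side.
- v[1] vid=2 → 1 match(es) in t → 1 row(s).
- v[2] vid=1 → 5 match(es) in t → 5 row(s).
- v[3] vid=1 → 5 match(es) in t → 5 row(s).
- v[4] vid=6 → no match; kept with NULLs on the t side.
- v[5] vid=4 → no match; kept with NULLs on the t side.
- v[6] vid=6 → no match; kept with NULLs on the t side.
- v[7] vid=NULL → no match; kept with NULLs on the t side.
- v[8] vid=6 → no match; kept with NULLs on the t side.
- 1 t row(s) had no v match → kept, v columns NULL.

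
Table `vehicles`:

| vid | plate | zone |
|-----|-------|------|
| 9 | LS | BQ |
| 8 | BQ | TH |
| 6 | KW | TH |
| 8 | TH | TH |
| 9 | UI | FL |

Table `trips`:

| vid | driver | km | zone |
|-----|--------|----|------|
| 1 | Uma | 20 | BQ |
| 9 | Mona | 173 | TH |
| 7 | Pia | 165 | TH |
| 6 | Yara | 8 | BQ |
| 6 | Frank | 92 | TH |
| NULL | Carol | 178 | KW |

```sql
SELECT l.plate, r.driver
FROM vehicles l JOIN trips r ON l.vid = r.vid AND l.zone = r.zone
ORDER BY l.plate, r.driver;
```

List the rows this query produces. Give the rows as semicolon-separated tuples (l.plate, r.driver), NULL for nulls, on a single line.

(KW, Frank)

INNER JOIN keeps only pairs where the ON condition holds.
Matching on l.vid = r.vid AND l.zone = r.zone. A NULL in a compared column never satisfies the condition.
- vid=9, zone=BQ: no matching r row, dropped.
- vid=8, zone=TH: no matching r row, dropped.
- vid=6, zone=TH: 1 matching r row(s), so 1 row(s) emitted.
- vid=8, zone=TH: no matching r row, dropped.
- vid=9, zone=FL: no matching r row, dropped.
After projecting and ordering:
l.plate | r.driver
KW | Frank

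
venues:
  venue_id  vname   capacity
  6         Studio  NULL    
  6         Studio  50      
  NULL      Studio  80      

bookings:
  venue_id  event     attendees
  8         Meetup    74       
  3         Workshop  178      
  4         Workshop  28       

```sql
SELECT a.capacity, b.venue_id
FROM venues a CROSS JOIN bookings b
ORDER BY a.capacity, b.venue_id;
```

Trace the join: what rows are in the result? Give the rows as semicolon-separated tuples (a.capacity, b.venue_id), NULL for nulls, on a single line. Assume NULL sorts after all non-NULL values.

(50, 3); (50, 4); (50, 8); (80, 3); (80, 4); (80, 8); (NULL, 3); (NULL, 4); (NULL, 8)

CROSS JOIN pairs every row of `venues` with every row of `bookings`: 3 × 3 = 9 rows.
After projecting and ordering:
a.capacity | b.venue_id
50 | 3
50 | 4
50 | 8
80 | 3
80 | 4
80 | 8
NULL | 3
NULL | 4
NULL | 8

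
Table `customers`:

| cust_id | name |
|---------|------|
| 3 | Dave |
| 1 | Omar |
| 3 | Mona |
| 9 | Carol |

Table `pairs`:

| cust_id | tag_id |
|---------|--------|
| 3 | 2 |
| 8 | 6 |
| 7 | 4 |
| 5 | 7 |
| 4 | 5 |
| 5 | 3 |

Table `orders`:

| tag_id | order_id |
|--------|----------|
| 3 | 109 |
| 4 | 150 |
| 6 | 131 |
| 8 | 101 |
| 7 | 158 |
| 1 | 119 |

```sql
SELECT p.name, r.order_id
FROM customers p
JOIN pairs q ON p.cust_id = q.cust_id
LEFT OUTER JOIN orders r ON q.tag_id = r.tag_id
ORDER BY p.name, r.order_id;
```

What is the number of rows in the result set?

Joins associate left-to-right: customers INNER JOIN pairs on cust_id gives 2 intermediate row(s).
Then LEFT JOIN `orders r` on tag_id: each of those 2 rows is kept; rows whose q.tag_id has no match in r get NULL for r's columns.
Result: 2 row(s).

2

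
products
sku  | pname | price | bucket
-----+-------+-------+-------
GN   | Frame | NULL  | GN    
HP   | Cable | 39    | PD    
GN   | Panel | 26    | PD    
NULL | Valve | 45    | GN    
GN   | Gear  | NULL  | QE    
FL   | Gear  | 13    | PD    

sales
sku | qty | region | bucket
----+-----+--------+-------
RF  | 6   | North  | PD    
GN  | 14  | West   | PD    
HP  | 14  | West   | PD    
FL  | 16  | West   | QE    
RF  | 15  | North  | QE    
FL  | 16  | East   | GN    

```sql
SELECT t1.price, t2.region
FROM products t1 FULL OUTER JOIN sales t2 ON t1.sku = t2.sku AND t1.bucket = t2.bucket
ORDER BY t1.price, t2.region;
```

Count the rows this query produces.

10

FULL OUTER JOIN keeps every row from both sides; unmatched rows get NULL for the other side's columns.
Matching on t1.sku = t2.sku AND t1.bucket = t2.bucket. A NULL in a compared column never satisfies the condition.
Matched pairs: 2; unmatched t1 rows kept: 4; unmatched t2 rows kept: 4.
Total: 2 matched + 8 padded = 10 rows.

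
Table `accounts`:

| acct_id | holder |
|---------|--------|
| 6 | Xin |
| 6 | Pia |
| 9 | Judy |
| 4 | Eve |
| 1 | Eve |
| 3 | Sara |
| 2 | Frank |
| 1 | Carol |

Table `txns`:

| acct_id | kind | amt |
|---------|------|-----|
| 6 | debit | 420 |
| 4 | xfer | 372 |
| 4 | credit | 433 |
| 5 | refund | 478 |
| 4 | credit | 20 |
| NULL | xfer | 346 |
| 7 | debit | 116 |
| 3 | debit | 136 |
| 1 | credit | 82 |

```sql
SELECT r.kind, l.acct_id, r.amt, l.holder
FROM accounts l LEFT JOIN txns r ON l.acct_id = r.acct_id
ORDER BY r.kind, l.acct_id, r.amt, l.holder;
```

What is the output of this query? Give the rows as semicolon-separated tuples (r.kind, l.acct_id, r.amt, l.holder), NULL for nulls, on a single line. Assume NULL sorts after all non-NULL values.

(credit, 1, 82, Carol); (credit, 1, 82, Eve); (credit, 4, 20, Eve); (credit, 4, 433, Eve); (debit, 3, 136, Sara); (debit, 6, 420, Pia); (debit, 6, 420, Xin); (xfer, 4, 372, Eve); (NULL, 2, NULL, Frank); (NULL, 9, NULL, Judy)

LEFT JOIN keeps every row from `accounts`; unmatched rows get NULL for `txns`'s columns.
Matching on l.acct_id = r.acct_id. A NULL in a compared column never satisfies the condition.
- l row (acct_id=6): matches 1 r row(s) → 1 output row(s).
- l row (acct_id=6): matches 1 r row(s) → 1 output row(s).
- l row (acct_id=9): no match → kept, r columns NULL.
- l row (acct_id=4): matches 3 r row(s) → 3 output row(s).
- l row (acct_id=1): matches 1 r row(s) → 1 output row(s).
- l row (acct_id=3): matches 1 r row(s) → 1 output row(s).
- l row (acct_id=2): no match → kept, r columns NULL.
- l row (acct_id=1): matches 1 r row(s) → 1 output row(s).
After projecting and ordering:
r.kind | l.acct_id | r.amt | l.holder
credit | 1 | 82 | Carol
credit | 1 | 82 | Eve
credit | 4 | 20 | Eve
credit | 4 | 433 | Eve
debit | 3 | 136 | Sara
debit | 6 | 420 | Pia
debit | 6 | 420 | Xin
xfer | 4 | 372 | Eve
NULL | 2 | NULL | Frank
NULL | 9 | NULL | Judy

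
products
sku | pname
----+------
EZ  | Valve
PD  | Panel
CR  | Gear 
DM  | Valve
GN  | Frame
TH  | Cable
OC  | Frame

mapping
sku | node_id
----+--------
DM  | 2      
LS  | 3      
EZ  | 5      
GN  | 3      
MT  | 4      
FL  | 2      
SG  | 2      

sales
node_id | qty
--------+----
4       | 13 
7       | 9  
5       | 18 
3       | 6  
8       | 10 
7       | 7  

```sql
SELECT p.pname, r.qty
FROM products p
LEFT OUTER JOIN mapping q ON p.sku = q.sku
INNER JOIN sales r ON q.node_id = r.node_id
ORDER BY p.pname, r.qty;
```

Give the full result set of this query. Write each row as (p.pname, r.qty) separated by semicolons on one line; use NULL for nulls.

Step 1 — p LEFT JOIN q on sku → 7 row(s).
Then INNER JOIN `sales r` on node_id: keep only rows whose q.node_id appears in r.

(Frame, 6); (Valve, 18)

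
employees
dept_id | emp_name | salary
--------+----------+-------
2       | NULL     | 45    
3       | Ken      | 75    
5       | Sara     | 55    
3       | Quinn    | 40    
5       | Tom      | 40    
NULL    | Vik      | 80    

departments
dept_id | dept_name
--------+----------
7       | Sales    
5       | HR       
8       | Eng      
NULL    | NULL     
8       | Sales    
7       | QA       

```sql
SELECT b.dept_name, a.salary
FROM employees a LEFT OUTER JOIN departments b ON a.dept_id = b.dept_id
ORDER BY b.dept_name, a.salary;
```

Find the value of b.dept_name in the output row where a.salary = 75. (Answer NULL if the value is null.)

NULL

LEFT JOIN keeps every row from `employees`; unmatched rows get NULL for `departments`'s columns.
Matching on a.dept_id = b.dept_id. A NULL in a compared column never satisfies the condition.
- a row (dept_id=2): no match → kept, b columns NULL.
- a row (dept_id=3): no match → kept, b columns NULL.
- a row (dept_id=5): matches 1 b row(s) → 1 output row(s).
- a row (dept_id=3): no match → kept, b columns NULL.
- a row (dept_id=5): matches 1 b row(s) → 1 output row(s).
- a row (dept_id=NULL): no match → kept, b columns NULL.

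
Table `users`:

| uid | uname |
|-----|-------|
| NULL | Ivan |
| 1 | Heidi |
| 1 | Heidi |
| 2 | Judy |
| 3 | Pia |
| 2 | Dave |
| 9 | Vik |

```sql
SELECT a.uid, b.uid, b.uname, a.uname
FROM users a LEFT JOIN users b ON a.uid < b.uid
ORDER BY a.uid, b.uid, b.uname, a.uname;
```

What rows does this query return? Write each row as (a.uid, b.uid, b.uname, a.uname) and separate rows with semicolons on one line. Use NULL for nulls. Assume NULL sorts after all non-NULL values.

(1, 2, Dave, Heidi); (1, 2, Dave, Heidi); (1, 2, Judy, Heidi); (1, 2, Judy, Heidi); (1, 3, Pia, Heidi); (1, 3, Pia, Heidi); (1, 9, Vik, Heidi); (1, 9, Vik, Heidi); (2, 3, Pia, Dave); (2, 3, Pia, Judy); (2, 9, Vik, Dave); (2, 9, Vik, Judy); (3, 9, Vik, Pia); (9, NULL, NULL, Vik); (NULL, NULL, NULL, Ivan)

LEFT JOIN keeps every row from `users a`; unmatched rows get NULL for `users b`'s columns.
Matching on a.uid < b.uid. A NULL in a compared column never satisfies the condition.
- a[0] uid=NULL → no match; kept with NULLs on the b side.
- a[1] uid=1 → 4 match(es) in b → 4 row(s).
- a[2] uid=1 → 4 match(es) in b → 4 row(s).
- a[3] uid=2 → 2 match(es) in b → 2 row(s).
- a[4] uid=3 → 1 match(es) in b → 1 row(s).
- a[5] uid=2 → 2 match(es) in b → 2 row(s).
- a[6] uid=9 → no match; kept with NULLs on the b side.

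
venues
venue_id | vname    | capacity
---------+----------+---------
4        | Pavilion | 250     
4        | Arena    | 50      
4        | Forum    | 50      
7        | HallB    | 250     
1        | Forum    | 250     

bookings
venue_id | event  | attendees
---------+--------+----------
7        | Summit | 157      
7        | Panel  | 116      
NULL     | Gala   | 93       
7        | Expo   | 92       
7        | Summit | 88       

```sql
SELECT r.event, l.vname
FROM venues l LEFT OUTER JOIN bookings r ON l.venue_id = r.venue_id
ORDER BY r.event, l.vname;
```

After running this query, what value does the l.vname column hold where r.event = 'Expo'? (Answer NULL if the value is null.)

HallB

LEFT JOIN keeps every row from `venues`; unmatched rows get NULL for `bookings`'s columns.
Matching on l.venue_id = r.venue_id. A NULL in a compared column never satisfies the condition.
Matched pairs: 4; unmatched l rows kept: 4.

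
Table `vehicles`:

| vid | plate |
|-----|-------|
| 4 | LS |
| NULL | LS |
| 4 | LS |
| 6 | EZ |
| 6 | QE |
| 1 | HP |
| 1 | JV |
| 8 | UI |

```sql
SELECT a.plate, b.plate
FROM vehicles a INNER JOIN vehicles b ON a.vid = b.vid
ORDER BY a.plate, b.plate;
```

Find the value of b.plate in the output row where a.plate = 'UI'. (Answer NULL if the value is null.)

UI

INNER JOIN keeps only pairs where the ON condition holds.
Matching on a.vid = b.vid. A NULL in a compared column never satisfies the condition.
- a[0] vid=4 → 2 match(es) in b → 2 row(s).
- a[1] vid=NULL → no match; dropped.
- a[2] vid=4 → 2 match(es) in b → 2 row(s).
- a[3] vid=6 → 2 match(es) in b → 2 row(s).
- a[4] vid=6 → 2 match(es) in b → 2 row(s).
- a[5] vid=1 → 2 match(es) in b → 2 row(s).
- a[6] vid=1 → 2 match(es) in b → 2 row(s).
- a[7] vid=8 → 1 match(es) in b → 1 row(s).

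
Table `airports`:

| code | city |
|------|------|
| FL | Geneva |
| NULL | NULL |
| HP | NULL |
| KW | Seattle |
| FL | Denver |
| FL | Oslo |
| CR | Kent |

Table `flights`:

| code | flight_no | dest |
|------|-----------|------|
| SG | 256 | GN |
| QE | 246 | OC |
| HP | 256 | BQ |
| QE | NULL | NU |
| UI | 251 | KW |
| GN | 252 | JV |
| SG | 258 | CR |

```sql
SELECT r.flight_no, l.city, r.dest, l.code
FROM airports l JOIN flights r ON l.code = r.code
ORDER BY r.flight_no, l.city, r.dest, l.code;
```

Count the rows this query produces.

1

INNER JOIN keeps only pairs where the ON condition holds.
Matching on l.code = r.code. A NULL in a compared column never satisfies the condition.
- code=FL: no matching r row, dropped.
- code=NULL: no matching r row, dropped.
- code=HP: 1 matching r row(s), so 1 row(s) emitted.
- code=KW: no matching r row, dropped.
- code=FL: no matching r row, dropped.
- code=FL: no matching r row, dropped.
- code=CR: no matching r row, dropped.
Total: 1 rows.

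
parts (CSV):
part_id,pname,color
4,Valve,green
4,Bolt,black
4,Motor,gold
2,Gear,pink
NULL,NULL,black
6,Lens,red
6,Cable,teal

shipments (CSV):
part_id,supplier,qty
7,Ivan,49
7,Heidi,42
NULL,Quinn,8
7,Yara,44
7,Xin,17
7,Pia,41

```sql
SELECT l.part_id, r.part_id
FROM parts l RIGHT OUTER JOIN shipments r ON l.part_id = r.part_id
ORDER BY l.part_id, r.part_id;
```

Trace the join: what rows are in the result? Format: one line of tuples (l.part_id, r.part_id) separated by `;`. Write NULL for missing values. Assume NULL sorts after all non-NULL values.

(NULL, 7); (NULL, 7); (NULL, 7); (NULL, 7); (NULL, 7); (NULL, NULL)

RIGHT JOIN keeps every row from `shipments`; unmatched rows get NULL for `parts`'s columns.
Matching on l.part_id = r.part_id. A NULL in a compared column never satisfies the condition.
- l row (part_id=4): no match.
- l row (part_id=4): no match.
- l row (part_id=4): no match.
- l row (part_id=2): no match.
- l row (part_id=NULL): no match.
- l row (part_id=6): no match.
- l row (part_id=6): no match.
- plus 6 unmatched r row(s), each kept with NULL l columns.
After projecting and ordering:
l.part_id | r.part_id
NULL | 7
NULL | 7
NULL | 7
NULL | 7
NULL | 7
NULL | NULL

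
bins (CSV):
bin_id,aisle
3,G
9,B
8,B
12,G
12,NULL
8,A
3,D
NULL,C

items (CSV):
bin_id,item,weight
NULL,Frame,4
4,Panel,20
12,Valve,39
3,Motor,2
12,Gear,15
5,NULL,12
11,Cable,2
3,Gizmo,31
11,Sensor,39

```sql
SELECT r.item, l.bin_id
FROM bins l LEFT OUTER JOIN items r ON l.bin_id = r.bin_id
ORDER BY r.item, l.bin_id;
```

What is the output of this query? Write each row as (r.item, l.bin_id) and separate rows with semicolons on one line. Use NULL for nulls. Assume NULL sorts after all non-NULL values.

(Gear, 12); (Gear, 12); (Gizmo, 3); (Gizmo, 3); (Motor, 3); (Motor, 3); (Valve, 12); (Valve, 12); (NULL, 8); (NULL, 8); (NULL, 9); (NULL, NULL)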